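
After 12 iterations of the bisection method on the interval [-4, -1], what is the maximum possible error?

Bisection error bound: |error| ≤ (b-a)/2^n
|error| ≤ (-1 - (-4))/2^12 = 3/2^12
|error| ≤ 0.0007324219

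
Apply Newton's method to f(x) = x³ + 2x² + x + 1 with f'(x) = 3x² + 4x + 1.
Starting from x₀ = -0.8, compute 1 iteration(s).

f(x) = x³ + 2x² + x + 1
f'(x) = 3x² + 4x + 1
x₀ = -0.8

Newton-Raphson formula: x_{n+1} = x_n - f(x_n)/f'(x_n)

Iteration 1:
  f(-0.800000) = 0.968000
  f'(-0.800000) = -0.280000
  x_1 = -0.800000 - 0.968000/(-0.280000) = 2.657143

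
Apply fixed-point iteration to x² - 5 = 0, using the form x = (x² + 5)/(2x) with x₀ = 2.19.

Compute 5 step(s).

Equation: x² - 5 = 0
Fixed-point form: x = (x² + 5)/(2x)
x₀ = 2.19

x_1 = g(2.190000) = 2.236553
x_2 = g(2.236553) = 2.236068
x_3 = g(2.236068) = 2.236068
x_4 = g(2.236068) = 2.236068
x_5 = g(2.236068) = 2.236068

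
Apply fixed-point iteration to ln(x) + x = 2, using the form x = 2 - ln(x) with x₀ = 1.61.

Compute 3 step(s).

Equation: ln(x) + x = 2
Fixed-point form: x = 2 - ln(x)
x₀ = 1.61

x_1 = g(1.610000) = 1.523766
x_2 = g(1.523766) = 1.578815
x_3 = g(1.578815) = 1.543325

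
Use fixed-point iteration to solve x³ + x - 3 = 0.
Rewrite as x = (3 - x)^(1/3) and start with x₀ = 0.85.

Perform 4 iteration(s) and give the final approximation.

Equation: x³ + x - 3 = 0
Fixed-point form: x = (3 - x)^(1/3)
x₀ = 0.85

x_1 = g(0.850000) = 1.290663
x_2 = g(1.290663) = 1.195664
x_3 = g(1.195664) = 1.217416
x_4 = g(1.217416) = 1.212504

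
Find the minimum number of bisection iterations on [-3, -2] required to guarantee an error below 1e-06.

We need (b-a)/2^n ≤ 1e-06
(-2 - (-3))/2^n ≤ 1e-06
1/2^n ≤ 1e-06
2^n ≥ 1000000
n ≥ log₂(1000000) = 19.93
n ≥ 20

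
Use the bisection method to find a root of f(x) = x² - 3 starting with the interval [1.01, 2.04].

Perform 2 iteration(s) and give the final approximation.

f(x) = x² - 3
Initial interval: [1.01, 2.04]

Iteration 1:
  c_1 = (1.010000 + 2.040000)/2 = 1.525000
  f(c_1) = f(1.525000) = -0.674375
  f(a) × f(c) ≥ 0, new interval: [1.525000, 2.040000]
Iteration 2:
  c_2 = (1.525000 + 2.040000)/2 = 1.782500
  f(c_2) = f(1.782500) = 0.177306
  f(a) × f(c) < 0, new interval: [1.525000, 1.782500]

After 2 iteration(s), the approximation is c_2 = 1.782500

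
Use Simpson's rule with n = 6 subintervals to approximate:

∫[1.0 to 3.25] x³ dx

f(x) = x³
a = 1.0, b = 3.25, n = 6
h = (b - a)/n = 0.375000

Simpson's rule: (h/3)[f(x₀) + 4f(x₁) + 2f(x₂) + ... + f(xₙ)]

x_0 = 1.0000, f(x_0) = 1.000000, coefficient = 1
x_1 = 1.3750, f(x_1) = 2.599609, coefficient = 4
x_2 = 1.7500, f(x_2) = 5.359375, coefficient = 2
x_3 = 2.1250, f(x_3) = 9.595703, coefficient = 4
x_4 = 2.5000, f(x_4) = 15.625000, coefficient = 2
x_5 = 2.8750, f(x_5) = 23.763672, coefficient = 4
x_6 = 3.2500, f(x_6) = 34.328125, coefficient = 1

I ≈ (0.375000/3) × 221.132812 = 27.641602
Exact value: 27.641602
Error: 0.000000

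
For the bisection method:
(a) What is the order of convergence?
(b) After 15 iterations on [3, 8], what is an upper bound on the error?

(a) Bisection has linear (order 1) convergence; the error is halved each step.

(b) Error bound = (b-a)/2^n = (8 - 3)/2^{15}
    = 5/2^{15}

(a) 1 (linear); (b) error ≤ 1.53e-04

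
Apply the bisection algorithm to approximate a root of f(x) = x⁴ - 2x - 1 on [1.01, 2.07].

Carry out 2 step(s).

f(x) = x⁴ - 2x - 1
Initial interval: [1.01, 2.07]

Iteration 1:
  c_1 = (1.010000 + 2.070000)/2 = 1.540000
  f(c_1) = f(1.540000) = 1.544487
  f(a) × f(c) < 0, new interval: [1.010000, 1.540000]
Iteration 2:
  c_2 = (1.010000 + 1.540000)/2 = 1.275000
  f(c_2) = f(1.275000) = -0.907343
  f(a) × f(c) ≥ 0, new interval: [1.275000, 1.540000]

After 2 iteration(s), the approximation is c_2 = 1.275000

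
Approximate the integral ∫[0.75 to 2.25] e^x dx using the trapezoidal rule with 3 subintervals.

f(x) = e^x
a = 0.75, b = 2.25, n = 3
h = (b - a)/n = 0.500000

Trapezoidal rule: (h/2)[f(x₀) + 2f(x₁) + 2f(x₂) + ... + f(xₙ)]

x_0 = 0.7500, f(x_0) = 2.117000, coefficient = 1
x_1 = 1.2500, f(x_1) = 3.490343, coefficient = 2
x_2 = 1.7500, f(x_2) = 5.754603, coefficient = 2
x_3 = 2.2500, f(x_3) = 9.487736, coefficient = 1

I ≈ (0.500000/2) × 30.094627 = 7.523657
Exact value: 7.370736
Error: 0.152921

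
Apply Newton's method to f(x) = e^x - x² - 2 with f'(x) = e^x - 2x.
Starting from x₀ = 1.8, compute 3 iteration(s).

f(x) = e^x - x² - 2
f'(x) = e^x - 2x
x₀ = 1.8

Newton-Raphson formula: x_{n+1} = x_n - f(x_n)/f'(x_n)

Iteration 1:
  f(1.800000) = 0.809647
  f'(1.800000) = 2.449647
  x_1 = 1.800000 - 0.809647/2.449647 = 1.469484
Iteration 2:
  f(1.469484) = 0.187608
  f'(1.469484) = 1.408024
  x_2 = 1.469484 - 0.187608/1.408024 = 1.336242
Iteration 3:
  f(1.336242) = 0.019175
  f'(1.336242) = 1.132234
  x_3 = 1.336242 - 0.019175/1.132234 = 1.319306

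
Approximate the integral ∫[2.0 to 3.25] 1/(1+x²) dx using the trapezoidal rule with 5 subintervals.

f(x) = 1/(1+x²)
a = 2.0, b = 3.25, n = 5
h = (b - a)/n = 0.250000

Trapezoidal rule: (h/2)[f(x₀) + 2f(x₁) + 2f(x₂) + ... + f(xₙ)]

x_0 = 2.0000, f(x_0) = 0.200000, coefficient = 1
x_1 = 2.2500, f(x_1) = 0.164948, coefficient = 2
x_2 = 2.5000, f(x_2) = 0.137931, coefficient = 2
x_3 = 2.7500, f(x_3) = 0.116788, coefficient = 2
x_4 = 3.0000, f(x_4) = 0.100000, coefficient = 2
x_5 = 3.2500, f(x_5) = 0.086486, coefficient = 1

I ≈ (0.250000/2) × 1.325822 = 0.165728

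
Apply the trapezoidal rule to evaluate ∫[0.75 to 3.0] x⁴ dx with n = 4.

f(x) = x⁴
a = 0.75, b = 3.0, n = 4
h = (b - a)/n = 0.562500

Trapezoidal rule: (h/2)[f(x₀) + 2f(x₁) + 2f(x₂) + ... + f(xₙ)]

x_0 = 0.7500, f(x_0) = 0.316406, coefficient = 1
x_1 = 1.3125, f(x_1) = 2.967545, coefficient = 2
x_2 = 1.8750, f(x_2) = 12.359619, coefficient = 2
x_3 = 2.4375, f(x_3) = 35.300308, coefficient = 2
x_4 = 3.0000, f(x_4) = 81.000000, coefficient = 1

I ≈ (0.562500/2) × 182.571350 = 51.348192
Exact value: 48.552539
Error: 2.795653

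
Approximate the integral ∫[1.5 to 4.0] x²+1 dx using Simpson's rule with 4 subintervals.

f(x) = x²+1
a = 1.5, b = 4.0, n = 4
h = (b - a)/n = 0.625000

Simpson's rule: (h/3)[f(x₀) + 4f(x₁) + 2f(x₂) + ... + f(xₙ)]

x_0 = 1.5000, f(x_0) = 3.250000, coefficient = 1
x_1 = 2.1250, f(x_1) = 5.515625, coefficient = 4
x_2 = 2.7500, f(x_2) = 8.562500, coefficient = 2
x_3 = 3.3750, f(x_3) = 12.390625, coefficient = 4
x_4 = 4.0000, f(x_4) = 17.000000, coefficient = 1

I ≈ (0.625000/3) × 109.000000 = 22.708333
Exact value: 22.708333
Error: 0.000000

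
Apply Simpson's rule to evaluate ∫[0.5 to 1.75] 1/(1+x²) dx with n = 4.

f(x) = 1/(1+x²)
a = 0.5, b = 1.75, n = 4
h = (b - a)/n = 0.312500

Simpson's rule: (h/3)[f(x₀) + 4f(x₁) + 2f(x₂) + ... + f(xₙ)]

x_0 = 0.5000, f(x_0) = 0.800000, coefficient = 1
x_1 = 0.8125, f(x_1) = 0.602353, coefficient = 4
x_2 = 1.1250, f(x_2) = 0.441379, coefficient = 2
x_3 = 1.4375, f(x_3) = 0.326115, coefficient = 4
x_4 = 1.7500, f(x_4) = 0.246154, coefficient = 1

I ≈ (0.312500/3) × 5.642783 = 0.587790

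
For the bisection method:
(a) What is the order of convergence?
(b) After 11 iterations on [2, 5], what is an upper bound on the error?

(a) Bisection has linear (order 1) convergence; the error is halved each step.

(b) Error bound = (b-a)/2^n = (5 - 2)/2^{11}
    = 3/2^{11}

(a) 1 (linear); (b) error ≤ 1.46e-03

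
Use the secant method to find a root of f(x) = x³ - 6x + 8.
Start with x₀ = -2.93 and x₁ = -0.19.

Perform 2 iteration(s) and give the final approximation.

f(x) = x³ - 6x + 8
x₀ = -2.93, x₁ = -0.19

Secant formula: x_{n+1} = x_n - f(x_n)(x_n - x_{n-1})/(f(x_n) - f(x_{n-1}))

Iteration 1:
  f(-2.930000) = 0.426243
  f(-0.190000) = 9.133141
  x_2 = -0.190000 - 9.133141×(-0.190000 - (-2.930000))/(9.133141 - 0.426243)
       = -3.064136
Iteration 2:
  f(-0.190000) = 9.133141
  f(-3.064136) = -2.384134
  x_3 = -3.064136 - (-2.384134)×(-3.064136 - (-0.190000))/(-2.384134 - 9.133141)
       = -2.469175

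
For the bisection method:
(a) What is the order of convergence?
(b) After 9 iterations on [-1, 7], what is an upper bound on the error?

(a) Bisection has linear (order 1) convergence; the error is halved each step.

(b) Error bound = (b-a)/2^n = (7 - (-1))/2^{9}
    = 8/2^{9}

(a) 1 (linear); (b) error ≤ 1.56e-02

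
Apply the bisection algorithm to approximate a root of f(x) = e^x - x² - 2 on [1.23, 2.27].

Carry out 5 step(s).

f(x) = e^x - x² - 2
Initial interval: [1.23, 2.27]

Iteration 1:
  c_1 = (1.230000 + 2.270000)/2 = 1.750000
  f(c_1) = f(1.750000) = 0.692103
  f(a) × f(c) < 0, new interval: [1.230000, 1.750000]
Iteration 2:
  c_2 = (1.230000 + 1.750000)/2 = 1.490000
  f(c_2) = f(1.490000) = 0.216996
  f(a) × f(c) < 0, new interval: [1.230000, 1.490000]
Iteration 3:
  c_3 = (1.230000 + 1.490000)/2 = 1.360000
  f(c_3) = f(1.360000) = 0.046593
  f(a) × f(c) < 0, new interval: [1.230000, 1.360000]
Iteration 4:
  c_4 = (1.230000 + 1.360000)/2 = 1.295000
  f(c_4) = f(1.295000) = -0.026029
  f(a) × f(c) ≥ 0, new interval: [1.295000, 1.360000]
Iteration 5:
  c_5 = (1.295000 + 1.360000)/2 = 1.327500
  f(c_5) = f(1.327500) = 0.009346
  f(a) × f(c) < 0, new interval: [1.295000, 1.327500]

After 5 iteration(s), the approximation is c_5 = 1.327500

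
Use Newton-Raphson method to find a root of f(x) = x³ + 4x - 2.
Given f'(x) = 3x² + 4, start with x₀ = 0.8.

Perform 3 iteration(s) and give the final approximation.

f(x) = x³ + 4x - 2
f'(x) = 3x² + 4
x₀ = 0.8

Newton-Raphson formula: x_{n+1} = x_n - f(x_n)/f'(x_n)

Iteration 1:
  f(0.800000) = 1.712000
  f'(0.800000) = 5.920000
  x_1 = 0.800000 - 1.712000/5.920000 = 0.510811
Iteration 2:
  f(0.510811) = 0.176528
  f'(0.510811) = 4.782783
  x_2 = 0.510811 - 0.176528/4.782783 = 0.473902
Iteration 3:
  f(0.473902) = 0.002037
  f'(0.473902) = 4.673749
  x_3 = 0.473902 - 0.002037/4.673749 = 0.473466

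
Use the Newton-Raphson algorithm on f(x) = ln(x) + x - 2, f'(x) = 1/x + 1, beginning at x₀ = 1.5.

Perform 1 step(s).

f(x) = ln(x) + x - 2
f'(x) = 1/x + 1
x₀ = 1.5

Newton-Raphson formula: x_{n+1} = x_n - f(x_n)/f'(x_n)

Iteration 1:
  f(1.500000) = -0.094535
  f'(1.500000) = 1.666667
  x_1 = 1.500000 - (-0.094535)/1.666667 = 1.556721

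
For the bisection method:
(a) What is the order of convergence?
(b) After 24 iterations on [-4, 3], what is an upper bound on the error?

(a) Bisection has linear (order 1) convergence; the error is halved each step.

(b) Error bound = (b-a)/2^n = (3 - (-4))/2^{24}
    = 7/2^{24}

(a) 1 (linear); (b) error ≤ 4.17e-07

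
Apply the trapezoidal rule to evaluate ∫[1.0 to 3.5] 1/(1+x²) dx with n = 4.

f(x) = 1/(1+x²)
a = 1.0, b = 3.5, n = 4
h = (b - a)/n = 0.625000

Trapezoidal rule: (h/2)[f(x₀) + 2f(x₁) + 2f(x₂) + ... + f(xₙ)]

x_0 = 1.0000, f(x_0) = 0.500000, coefficient = 1
x_1 = 1.6250, f(x_1) = 0.274678, coefficient = 2
x_2 = 2.2500, f(x_2) = 0.164948, coefficient = 2
x_3 = 2.8750, f(x_3) = 0.107926, coefficient = 2
x_4 = 3.5000, f(x_4) = 0.075472, coefficient = 1

I ≈ (0.625000/2) × 1.670576 = 0.522055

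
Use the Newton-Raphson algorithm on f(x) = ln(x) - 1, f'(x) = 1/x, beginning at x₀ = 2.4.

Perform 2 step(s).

f(x) = ln(x) - 1
f'(x) = 1/x
x₀ = 2.4

Newton-Raphson formula: x_{n+1} = x_n - f(x_n)/f'(x_n)

Iteration 1:
  f(2.400000) = -0.124531
  f'(2.400000) = 0.416667
  x_1 = 2.400000 - (-0.124531)/0.416667 = 2.698875
Iteration 2:
  f(2.698875) = -0.007165
  f'(2.698875) = 0.370525
  x_2 = 2.698875 - (-0.007165)/0.370525 = 2.718212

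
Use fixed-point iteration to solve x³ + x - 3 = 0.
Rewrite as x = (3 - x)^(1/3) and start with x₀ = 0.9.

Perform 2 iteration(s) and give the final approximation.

Equation: x³ + x - 3 = 0
Fixed-point form: x = (3 - x)^(1/3)
x₀ = 0.9

x_1 = g(0.900000) = 1.280579
x_2 = g(1.280579) = 1.198011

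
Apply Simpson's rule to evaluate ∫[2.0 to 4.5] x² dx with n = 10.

f(x) = x²
a = 2.0, b = 4.5, n = 10
h = (b - a)/n = 0.250000

Simpson's rule: (h/3)[f(x₀) + 4f(x₁) + 2f(x₂) + ... + f(xₙ)]

x_0 = 2.0000, f(x_0) = 4.000000, coefficient = 1
x_1 = 2.2500, f(x_1) = 5.062500, coefficient = 4
x_2 = 2.5000, f(x_2) = 6.250000, coefficient = 2
x_3 = 2.7500, f(x_3) = 7.562500, coefficient = 4
x_4 = 3.0000, f(x_4) = 9.000000, coefficient = 2
x_5 = 3.2500, f(x_5) = 10.562500, coefficient = 4
x_6 = 3.5000, f(x_6) = 12.250000, coefficient = 2
x_7 = 3.7500, f(x_7) = 14.062500, coefficient = 4
x_8 = 4.0000, f(x_8) = 16.000000, coefficient = 2
x_9 = 4.2500, f(x_9) = 18.062500, coefficient = 4
x_10 = 4.5000, f(x_10) = 20.250000, coefficient = 1

I ≈ (0.250000/3) × 332.500000 = 27.708333
Exact value: 27.708333
Error: 0.000000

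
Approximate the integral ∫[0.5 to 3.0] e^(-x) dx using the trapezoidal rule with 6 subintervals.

f(x) = e^(-x)
a = 0.5, b = 3.0, n = 6
h = (b - a)/n = 0.416667

Trapezoidal rule: (h/2)[f(x₀) + 2f(x₁) + 2f(x₂) + ... + f(xₙ)]

x_0 = 0.5000, f(x_0) = 0.606531, coefficient = 1
x_1 = 0.9167, f(x_1) = 0.399850, coefficient = 2
x_2 = 1.3333, f(x_2) = 0.263597, coefficient = 2
x_3 = 1.7500, f(x_3) = 0.173774, coefficient = 2
x_4 = 2.1667, f(x_4) = 0.114559, coefficient = 2
x_5 = 2.5833, f(x_5) = 0.075522, coefficient = 2
x_6 = 3.0000, f(x_6) = 0.049787, coefficient = 1

I ≈ (0.416667/2) × 2.710921 = 0.564775
Exact value: 0.556744
Error: 0.008032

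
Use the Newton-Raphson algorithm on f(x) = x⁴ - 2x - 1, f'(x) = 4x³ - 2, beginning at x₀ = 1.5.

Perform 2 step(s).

f(x) = x⁴ - 2x - 1
f'(x) = 4x³ - 2
x₀ = 1.5

Newton-Raphson formula: x_{n+1} = x_n - f(x_n)/f'(x_n)

Iteration 1:
  f(1.500000) = 1.062500
  f'(1.500000) = 11.500000
  x_1 = 1.500000 - 1.062500/11.500000 = 1.407609
Iteration 2:
  f(1.407609) = 0.110579
  f'(1.407609) = 9.155931
  x_2 = 1.407609 - 0.110579/9.155931 = 1.395531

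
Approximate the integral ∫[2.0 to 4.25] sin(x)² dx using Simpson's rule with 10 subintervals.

f(x) = sin(x)²
a = 2.0, b = 4.25, n = 10
h = (b - a)/n = 0.225000

Simpson's rule: (h/3)[f(x₀) + 4f(x₁) + 2f(x₂) + ... + f(xₙ)]

x_0 = 2.0000, f(x_0) = 0.826822, coefficient = 1
x_1 = 2.2250, f(x_1) = 0.629694, coefficient = 4
x_2 = 2.4500, f(x_2) = 0.406744, coefficient = 2
x_3 = 2.6750, f(x_3) = 0.202361, coefficient = 4
x_4 = 2.9000, f(x_4) = 0.057240, coefficient = 2
x_5 = 3.1250, f(x_5) = 0.000275, coefficient = 4
x_6 = 3.3500, f(x_6) = 0.042808, coefficient = 2
x_7 = 3.5750, f(x_7) = 0.176371, coefficient = 4
x_8 = 3.8000, f(x_8) = 0.374370, coefficient = 2
x_9 = 4.0250, f(x_9) = 0.597383, coefficient = 4
x_10 = 4.2500, f(x_10) = 0.801006, coefficient = 1

I ≈ (0.225000/3) × 9.814491 = 0.736087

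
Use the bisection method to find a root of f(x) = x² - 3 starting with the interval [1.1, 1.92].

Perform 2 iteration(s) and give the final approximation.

f(x) = x² - 3
Initial interval: [1.1, 1.92]

Iteration 1:
  c_1 = (1.100000 + 1.920000)/2 = 1.510000
  f(c_1) = f(1.510000) = -0.719900
  f(a) × f(c) ≥ 0, new interval: [1.510000, 1.920000]
Iteration 2:
  c_2 = (1.510000 + 1.920000)/2 = 1.715000
  f(c_2) = f(1.715000) = -0.058775
  f(a) × f(c) ≥ 0, new interval: [1.715000, 1.920000]

After 2 iteration(s), the approximation is c_2 = 1.715000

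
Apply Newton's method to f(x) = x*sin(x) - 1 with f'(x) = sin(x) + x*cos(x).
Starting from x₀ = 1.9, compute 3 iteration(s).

f(x) = x*sin(x) - 1
f'(x) = sin(x) + x*cos(x)
x₀ = 1.9

Newton-Raphson formula: x_{n+1} = x_n - f(x_n)/f'(x_n)

Iteration 1:
  f(1.900000) = 0.797970
  f'(1.900000) = 0.332050
  x_1 = 1.900000 - 0.797970/0.332050 = -0.503163
Iteration 2:
  f(-0.503163) = -0.757375
  f'(-0.503163) = -0.923001
  x_2 = -0.503163 - (-0.757375)/(-0.923001) = -1.323720
Iteration 3:
  f(-1.323720) = 0.283521
  f'(-1.323720) = -1.293374
  x_3 = -1.323720 - 0.283521/(-1.293374) = -1.104510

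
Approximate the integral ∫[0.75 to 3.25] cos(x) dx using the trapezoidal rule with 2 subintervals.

f(x) = cos(x)
a = 0.75, b = 3.25, n = 2
h = (b - a)/n = 1.250000

Trapezoidal rule: (h/2)[f(x₀) + 2f(x₁) + 2f(x₂) + ... + f(xₙ)]

x_0 = 0.7500, f(x_0) = 0.731689, coefficient = 1
x_1 = 2.0000, f(x_1) = -0.416147, coefficient = 2
x_2 = 3.2500, f(x_2) = -0.994130, coefficient = 1

I ≈ (1.250000/2) × -1.094734 = -0.684209
Exact value: -0.789834
Error: 0.105625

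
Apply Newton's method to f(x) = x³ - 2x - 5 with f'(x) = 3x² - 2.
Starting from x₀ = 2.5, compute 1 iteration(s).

f(x) = x³ - 2x - 5
f'(x) = 3x² - 2
x₀ = 2.5

Newton-Raphson formula: x_{n+1} = x_n - f(x_n)/f'(x_n)

Iteration 1:
  f(2.500000) = 5.625000
  f'(2.500000) = 16.750000
  x_1 = 2.500000 - 5.625000/16.750000 = 2.164179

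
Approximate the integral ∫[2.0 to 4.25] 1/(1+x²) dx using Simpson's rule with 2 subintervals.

f(x) = 1/(1+x²)
a = 2.0, b = 4.25, n = 2
h = (b - a)/n = 1.125000

Simpson's rule: (h/3)[f(x₀) + 4f(x₁) + 2f(x₂) + ... + f(xₙ)]

x_0 = 2.0000, f(x_0) = 0.200000, coefficient = 1
x_1 = 3.1250, f(x_1) = 0.092888, coefficient = 4
x_2 = 4.2500, f(x_2) = 0.052459, coefficient = 1

I ≈ (1.125000/3) × 0.624012 = 0.234004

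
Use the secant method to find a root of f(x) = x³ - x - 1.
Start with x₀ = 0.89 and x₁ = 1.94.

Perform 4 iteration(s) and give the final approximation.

f(x) = x³ - x - 1
x₀ = 0.89, x₁ = 1.94

Secant formula: x_{n+1} = x_n - f(x_n)(x_n - x_{n-1})/(f(x_n) - f(x_{n-1}))

Iteration 1:
  f(0.890000) = -1.185031
  f(1.940000) = 4.361384
  x_2 = 1.940000 - 4.361384×(1.940000 - 0.890000)/(4.361384 - (-1.185031))
       = 1.114340
Iteration 2:
  f(1.940000) = 4.361384
  f(1.114340) = -0.730604
  x_3 = 1.114340 - (-0.730604)×(1.114340 - 1.940000)/(-0.730604 - 4.361384)
       = 1.232807
Iteration 3:
  f(1.114340) = -0.730604
  f(1.232807) = -0.359172
  x_4 = 1.232807 - (-0.359172)×(1.232807 - 1.114340)/(-0.359172 - (-0.730604))
       = 1.347363
Iteration 4:
  f(1.232807) = -0.359172
  f(1.347363) = 0.098622
  x_5 = 1.347363 - 0.098622×(1.347363 - 1.232807)/(0.098622 - (-0.359172))
       = 1.322684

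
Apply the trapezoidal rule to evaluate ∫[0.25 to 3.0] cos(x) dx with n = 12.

f(x) = cos(x)
a = 0.25, b = 3.0, n = 12
h = (b - a)/n = 0.229167

Trapezoidal rule: (h/2)[f(x₀) + 2f(x₁) + 2f(x₂) + ... + f(xₙ)]

x_0 = 0.2500, f(x_0) = 0.968912, coefficient = 1
x_1 = 0.4792, f(x_1) = 0.887379, coefficient = 2
x_2 = 0.7083, f(x_2) = 0.759447, coefficient = 2
x_3 = 0.9375, f(x_3) = 0.591805, coefficient = 2
x_4 = 1.1667, f(x_4) = 0.393219, coefficient = 2
x_5 = 1.3958, f(x_5) = 0.174072, coefficient = 2
x_6 = 1.6250, f(x_6) = -0.054177, coefficient = 2
x_7 = 1.8542, f(x_7) = -0.279593, coefficient = 2
x_8 = 2.0833, f(x_8) = -0.490390, coefficient = 2
x_9 = 2.3125, f(x_9) = -0.675545, coefficient = 2
x_10 = 2.5417, f(x_10) = -0.825377, coefficient = 2
x_11 = 2.7708, f(x_11) = -0.932052, coefficient = 2
x_12 = 3.0000, f(x_12) = -0.989992, coefficient = 1

I ≈ (0.229167/2) × -0.923506 = -0.105818
Exact value: -0.106284
Error: 0.000466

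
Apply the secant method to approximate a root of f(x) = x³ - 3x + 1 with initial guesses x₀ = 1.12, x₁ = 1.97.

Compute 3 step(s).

f(x) = x³ - 3x + 1
x₀ = 1.12, x₁ = 1.97

Secant formula: x_{n+1} = x_n - f(x_n)(x_n - x_{n-1})/(f(x_n) - f(x_{n-1}))

Iteration 1:
  f(1.120000) = -0.955072
  f(1.970000) = 2.735373
  x_2 = 1.970000 - 2.735373×(1.970000 - 1.120000)/(2.735373 - (-0.955072))
       = 1.339977
Iteration 2:
  f(1.970000) = 2.735373
  f(1.339977) = -0.613952
  x_3 = 1.339977 - (-0.613952)×(1.339977 - 1.970000)/(-0.613952 - 2.735373)
       = 1.455464
Iteration 3:
  f(1.339977) = -0.613952
  f(1.455464) = -0.283174
  x_4 = 1.455464 - (-0.283174)×(1.455464 - 1.339977)/(-0.283174 - (-0.613952))
       = 1.554330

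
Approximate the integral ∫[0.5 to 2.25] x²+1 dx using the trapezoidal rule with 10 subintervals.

f(x) = x²+1
a = 0.5, b = 2.25, n = 10
h = (b - a)/n = 0.175000

Trapezoidal rule: (h/2)[f(x₀) + 2f(x₁) + 2f(x₂) + ... + f(xₙ)]

x_0 = 0.5000, f(x_0) = 1.250000, coefficient = 1
x_1 = 0.6750, f(x_1) = 1.455625, coefficient = 2
x_2 = 0.8500, f(x_2) = 1.722500, coefficient = 2
x_3 = 1.0250, f(x_3) = 2.050625, coefficient = 2
x_4 = 1.2000, f(x_4) = 2.440000, coefficient = 2
x_5 = 1.3750, f(x_5) = 2.890625, coefficient = 2
x_6 = 1.5500, f(x_6) = 3.402500, coefficient = 2
x_7 = 1.7250, f(x_7) = 3.975625, coefficient = 2
x_8 = 1.9000, f(x_8) = 4.610000, coefficient = 2
x_9 = 2.0750, f(x_9) = 5.305625, coefficient = 2
x_10 = 2.2500, f(x_10) = 6.062500, coefficient = 1

I ≈ (0.175000/2) × 63.018750 = 5.514141
Exact value: 5.505208
Error: 0.008932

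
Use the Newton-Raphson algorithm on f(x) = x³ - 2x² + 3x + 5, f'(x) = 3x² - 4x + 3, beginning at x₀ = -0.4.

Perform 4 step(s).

f(x) = x³ - 2x² + 3x + 5
f'(x) = 3x² - 4x + 3
x₀ = -0.4

Newton-Raphson formula: x_{n+1} = x_n - f(x_n)/f'(x_n)

Iteration 1:
  f(-0.400000) = 3.416000
  f'(-0.400000) = 5.080000
  x_1 = -0.400000 - 3.416000/5.080000 = -1.072441
Iteration 2:
  f(-1.072441) = -1.751028
  f'(-1.072441) = 10.740153
  x_2 = -1.072441 - (-1.751028)/10.740153 = -0.909405
Iteration 3:
  f(-0.909405) = -0.134346
  f'(-0.909405) = 9.118675
  x_3 = -0.909405 - (-0.134346)/9.118675 = -0.894672
Iteration 4:
  f(-0.894672) = -0.001023
  f'(-0.894672) = 8.980004
  x_4 = -0.894672 - (-0.001023)/8.980004 = -0.894558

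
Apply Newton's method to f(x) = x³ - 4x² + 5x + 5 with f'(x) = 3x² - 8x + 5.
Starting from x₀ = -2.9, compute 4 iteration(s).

f(x) = x³ - 4x² + 5x + 5
f'(x) = 3x² - 8x + 5
x₀ = -2.9

Newton-Raphson formula: x_{n+1} = x_n - f(x_n)/f'(x_n)

Iteration 1:
  f(-2.900000) = -67.529000
  f'(-2.900000) = 53.430000
  x_1 = -2.900000 - (-67.529000)/53.430000 = -1.636122
Iteration 2:
  f(-1.636122) = -18.267919
  f'(-1.636122) = 26.119662
  x_2 = -1.636122 - (-18.267919)/26.119662 = -0.936729
Iteration 3:
  f(-0.936729) = -4.015428
  f'(-0.936729) = 15.126211
  x_3 = -0.936729 - (-4.015428)/15.126211 = -0.671267
Iteration 4:
  f(-0.671267) = -0.461206
  f'(-0.671267) = 11.721935
  x_4 = -0.671267 - (-0.461206)/11.721935 = -0.631922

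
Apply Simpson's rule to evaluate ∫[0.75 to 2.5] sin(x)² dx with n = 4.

f(x) = sin(x)²
a = 0.75, b = 2.5, n = 4
h = (b - a)/n = 0.437500

Simpson's rule: (h/3)[f(x₀) + 4f(x₁) + 2f(x₂) + ... + f(xₙ)]

x_0 = 0.7500, f(x_0) = 0.464631, coefficient = 1
x_1 = 1.1875, f(x_1) = 0.860139, coefficient = 4
x_2 = 1.6250, f(x_2) = 0.997065, coefficient = 2
x_3 = 2.0625, f(x_3) = 0.777095, coefficient = 4
x_4 = 2.5000, f(x_4) = 0.358169, coefficient = 1

I ≈ (0.437500/3) × 9.365866 = 1.365855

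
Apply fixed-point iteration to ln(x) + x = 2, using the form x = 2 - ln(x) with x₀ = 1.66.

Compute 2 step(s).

Equation: ln(x) + x = 2
Fixed-point form: x = 2 - ln(x)
x₀ = 1.66

x_1 = g(1.660000) = 1.493182
x_2 = g(1.493182) = 1.599090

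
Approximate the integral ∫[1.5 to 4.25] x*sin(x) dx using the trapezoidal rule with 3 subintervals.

f(x) = x*sin(x)
a = 1.5, b = 4.25, n = 3
h = (b - a)/n = 0.916667

Trapezoidal rule: (h/2)[f(x₀) + 2f(x₁) + 2f(x₂) + ... + f(xₙ)]

x_0 = 1.5000, f(x_0) = 1.496242, coefficient = 1
x_1 = 2.4167, f(x_1) = 1.602443, coefficient = 2
x_2 = 3.3333, f(x_2) = -0.635227, coefficient = 2
x_3 = 4.2500, f(x_3) = -3.803705, coefficient = 1

I ≈ (0.916667/2) × -0.373029 = -0.170971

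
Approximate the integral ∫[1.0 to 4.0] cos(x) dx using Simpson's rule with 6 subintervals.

f(x) = cos(x)
a = 1.0, b = 4.0, n = 6
h = (b - a)/n = 0.500000

Simpson's rule: (h/3)[f(x₀) + 4f(x₁) + 2f(x₂) + ... + f(xₙ)]

x_0 = 1.0000, f(x_0) = 0.540302, coefficient = 1
x_1 = 1.5000, f(x_1) = 0.070737, coefficient = 4
x_2 = 2.0000, f(x_2) = -0.416147, coefficient = 2
x_3 = 2.5000, f(x_3) = -0.801144, coefficient = 4
x_4 = 3.0000, f(x_4) = -0.989992, coefficient = 2
x_5 = 3.5000, f(x_5) = -0.936457, coefficient = 4
x_6 = 4.0000, f(x_6) = -0.653644, coefficient = 1

I ≈ (0.500000/3) × -9.593072 = -1.598845
Exact value: -1.598273
Error: 0.000572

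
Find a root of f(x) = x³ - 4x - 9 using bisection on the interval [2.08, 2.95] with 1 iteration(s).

f(x) = x³ - 4x - 9
Initial interval: [2.08, 2.95]

Iteration 1:
  c_1 = (2.080000 + 2.950000)/2 = 2.515000
  f(c_1) = f(2.515000) = -3.152059
  f(a) × f(c) ≥ 0, new interval: [2.515000, 2.950000]

After 1 iteration(s), the approximation is c_1 = 2.515000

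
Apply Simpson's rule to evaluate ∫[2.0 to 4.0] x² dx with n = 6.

f(x) = x²
a = 2.0, b = 4.0, n = 6
h = (b - a)/n = 0.333333

Simpson's rule: (h/3)[f(x₀) + 4f(x₁) + 2f(x₂) + ... + f(xₙ)]

x_0 = 2.0000, f(x_0) = 4.000000, coefficient = 1
x_1 = 2.3333, f(x_1) = 5.444444, coefficient = 4
x_2 = 2.6667, f(x_2) = 7.111111, coefficient = 2
x_3 = 3.0000, f(x_3) = 9.000000, coefficient = 4
x_4 = 3.3333, f(x_4) = 11.111111, coefficient = 2
x_5 = 3.6667, f(x_5) = 13.444444, coefficient = 4
x_6 = 4.0000, f(x_6) = 16.000000, coefficient = 1

I ≈ (0.333333/3) × 168.000000 = 18.666667
Exact value: 18.666667
Error: 0.000000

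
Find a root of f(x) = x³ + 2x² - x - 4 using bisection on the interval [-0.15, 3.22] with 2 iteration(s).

f(x) = x³ + 2x² - x - 4
Initial interval: [-0.15, 3.22]

Iteration 1:
  c_1 = (-0.150000 + 3.220000)/2 = 1.535000
  f(c_1) = f(1.535000) = 2.794255
  f(a) × f(c) < 0, new interval: [-0.150000, 1.535000]
Iteration 2:
  c_2 = (-0.150000 + 1.535000)/2 = 0.692500
  f(c_2) = f(0.692500) = -3.401295
  f(a) × f(c) ≥ 0, new interval: [0.692500, 1.535000]

After 2 iteration(s), the approximation is c_2 = 0.692500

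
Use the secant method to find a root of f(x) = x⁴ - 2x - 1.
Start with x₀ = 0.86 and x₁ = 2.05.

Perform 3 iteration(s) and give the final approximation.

f(x) = x⁴ - 2x - 1
x₀ = 0.86, x₁ = 2.05

Secant formula: x_{n+1} = x_n - f(x_n)(x_n - x_{n-1})/(f(x_n) - f(x_{n-1}))

Iteration 1:
  f(0.860000) = -2.172992
  f(2.050000) = 12.561006
  x_2 = 2.050000 - 12.561006×(2.050000 - 0.860000)/(12.561006 - (-2.172992))
       = 1.035503
Iteration 2:
  f(2.050000) = 12.561006
  f(1.035503) = -1.921251
  x_3 = 1.035503 - (-1.921251)×(1.035503 - 2.050000)/(-1.921251 - 12.561006)
       = 1.170089
Iteration 3:
  f(1.035503) = -1.921251
  f(1.170089) = -1.465723
  x_4 = 1.170089 - (-1.465723)×(1.170089 - 1.035503)/(-1.465723 - (-1.921251))
       = 1.603136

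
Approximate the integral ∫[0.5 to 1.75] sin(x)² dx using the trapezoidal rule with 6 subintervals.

f(x) = sin(x)²
a = 0.5, b = 1.75, n = 6
h = (b - a)/n = 0.208333

Trapezoidal rule: (h/2)[f(x₀) + 2f(x₁) + 2f(x₂) + ... + f(xₙ)]

x_0 = 0.5000, f(x_0) = 0.229849, coefficient = 1
x_1 = 0.7083, f(x_1) = 0.423240, coefficient = 2
x_2 = 0.9167, f(x_2) = 0.629766, coefficient = 2
x_3 = 1.1250, f(x_3) = 0.814087, coefficient = 2
x_4 = 1.3333, f(x_4) = 0.944663, coefficient = 2
x_5 = 1.5417, f(x_5) = 0.999152, coefficient = 2
x_6 = 1.7500, f(x_6) = 0.968228, coefficient = 1

I ≈ (0.208333/2) × 8.819892 = 0.918739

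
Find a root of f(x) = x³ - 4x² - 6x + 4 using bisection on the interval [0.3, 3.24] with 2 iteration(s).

f(x) = x³ - 4x² - 6x + 4
Initial interval: [0.3, 3.24]

Iteration 1:
  c_1 = (0.300000 + 3.240000)/2 = 1.770000
  f(c_1) = f(1.770000) = -13.606367
  f(a) × f(c) < 0, new interval: [0.300000, 1.770000]
Iteration 2:
  c_2 = (0.300000 + 1.770000)/2 = 1.035000
  f(c_2) = f(1.035000) = -5.386182
  f(a) × f(c) < 0, new interval: [0.300000, 1.035000]

After 2 iteration(s), the approximation is c_2 = 1.035000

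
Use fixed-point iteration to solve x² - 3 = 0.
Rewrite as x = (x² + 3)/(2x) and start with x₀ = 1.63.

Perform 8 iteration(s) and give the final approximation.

Equation: x² - 3 = 0
Fixed-point form: x = (x² + 3)/(2x)
x₀ = 1.63

x_1 = g(1.630000) = 1.735245
x_2 = g(1.735245) = 1.732054
x_3 = g(1.732054) = 1.732051
x_4 = g(1.732051) = 1.732051
x_5 = g(1.732051) = 1.732051
x_6 = g(1.732051) = 1.732051
x_7 = g(1.732051) = 1.732051
x_8 = g(1.732051) = 1.732051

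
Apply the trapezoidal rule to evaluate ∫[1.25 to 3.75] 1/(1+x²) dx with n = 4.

f(x) = 1/(1+x²)
a = 1.25, b = 3.75, n = 4
h = (b - a)/n = 0.625000

Trapezoidal rule: (h/2)[f(x₀) + 2f(x₁) + 2f(x₂) + ... + f(xₙ)]

x_0 = 1.2500, f(x_0) = 0.390244, coefficient = 1
x_1 = 1.8750, f(x_1) = 0.221453, coefficient = 2
x_2 = 2.5000, f(x_2) = 0.137931, coefficient = 2
x_3 = 3.1250, f(x_3) = 0.092888, coefficient = 2
x_4 = 3.7500, f(x_4) = 0.066390, coefficient = 1

I ≈ (0.625000/2) × 1.361179 = 0.425368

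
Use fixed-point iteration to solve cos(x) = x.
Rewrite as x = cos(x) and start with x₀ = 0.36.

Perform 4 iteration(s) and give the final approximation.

Equation: cos(x) = x
Fixed-point form: x = cos(x)
x₀ = 0.36

x_1 = g(0.360000) = 0.935897
x_2 = g(0.935897) = 0.593097
x_3 = g(0.593097) = 0.829214
x_4 = g(0.829214) = 0.675456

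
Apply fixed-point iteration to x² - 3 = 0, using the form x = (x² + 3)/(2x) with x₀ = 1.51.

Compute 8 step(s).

Equation: x² - 3 = 0
Fixed-point form: x = (x² + 3)/(2x)
x₀ = 1.51

x_1 = g(1.510000) = 1.748377
x_2 = g(1.748377) = 1.732127
x_3 = g(1.732127) = 1.732051
x_4 = g(1.732051) = 1.732051
x_5 = g(1.732051) = 1.732051
x_6 = g(1.732051) = 1.732051
x_7 = g(1.732051) = 1.732051
x_8 = g(1.732051) = 1.732051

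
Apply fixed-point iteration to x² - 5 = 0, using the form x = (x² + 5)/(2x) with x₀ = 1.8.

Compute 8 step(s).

Equation: x² - 5 = 0
Fixed-point form: x = (x² + 5)/(2x)
x₀ = 1.8

x_1 = g(1.800000) = 2.288889
x_2 = g(2.288889) = 2.236677
x_3 = g(2.236677) = 2.236068
x_4 = g(2.236068) = 2.236068
x_5 = g(2.236068) = 2.236068
x_6 = g(2.236068) = 2.236068
x_7 = g(2.236068) = 2.236068
x_8 = g(2.236068) = 2.236068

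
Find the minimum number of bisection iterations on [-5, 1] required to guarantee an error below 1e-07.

We need (b-a)/2^n ≤ 1e-07
(1 - (-5))/2^n ≤ 1e-07
6/2^n ≤ 1e-07
2^n ≥ 60000000
n ≥ log₂(60000000) = 25.84
n ≥ 26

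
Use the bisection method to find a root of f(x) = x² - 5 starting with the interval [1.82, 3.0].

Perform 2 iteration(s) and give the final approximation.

f(x) = x² - 5
Initial interval: [1.82, 3.0]

Iteration 1:
  c_1 = (1.820000 + 3.000000)/2 = 2.410000
  f(c_1) = f(2.410000) = 0.808100
  f(a) × f(c) < 0, new interval: [1.820000, 2.410000]
Iteration 2:
  c_2 = (1.820000 + 2.410000)/2 = 2.115000
  f(c_2) = f(2.115000) = -0.526775
  f(a) × f(c) ≥ 0, new interval: [2.115000, 2.410000]

After 2 iteration(s), the approximation is c_2 = 2.115000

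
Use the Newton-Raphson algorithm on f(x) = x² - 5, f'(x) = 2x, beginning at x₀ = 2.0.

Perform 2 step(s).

f(x) = x² - 5
f'(x) = 2x
x₀ = 2.0

Newton-Raphson formula: x_{n+1} = x_n - f(x_n)/f'(x_n)

Iteration 1:
  f(2.000000) = -1.000000
  f'(2.000000) = 4.000000
  x_1 = 2.000000 - (-1.000000)/4.000000 = 2.250000
Iteration 2:
  f(2.250000) = 0.062500
  f'(2.250000) = 4.500000
  x_2 = 2.250000 - 0.062500/4.500000 = 2.236111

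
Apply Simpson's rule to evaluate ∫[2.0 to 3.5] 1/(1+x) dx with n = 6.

f(x) = 1/(1+x)
a = 2.0, b = 3.5, n = 6
h = (b - a)/n = 0.250000

Simpson's rule: (h/3)[f(x₀) + 4f(x₁) + 2f(x₂) + ... + f(xₙ)]

x_0 = 2.0000, f(x_0) = 0.333333, coefficient = 1
x_1 = 2.2500, f(x_1) = 0.307692, coefficient = 4
x_2 = 2.5000, f(x_2) = 0.285714, coefficient = 2
x_3 = 2.7500, f(x_3) = 0.266667, coefficient = 4
x_4 = 3.0000, f(x_4) = 0.250000, coefficient = 2
x_5 = 3.2500, f(x_5) = 0.235294, coefficient = 4
x_6 = 3.5000, f(x_6) = 0.222222, coefficient = 1

I ≈ (0.250000/3) × 4.865596 = 0.405466
Exact value: 0.405465
Error: 0.000001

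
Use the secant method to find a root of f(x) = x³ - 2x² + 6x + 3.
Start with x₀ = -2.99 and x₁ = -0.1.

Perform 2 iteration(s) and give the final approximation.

f(x) = x³ - 2x² + 6x + 3
x₀ = -2.99, x₁ = -0.1

Secant formula: x_{n+1} = x_n - f(x_n)(x_n - x_{n-1})/(f(x_n) - f(x_{n-1}))

Iteration 1:
  f(-2.990000) = -59.551099
  f(-0.100000) = 2.379000
  x_2 = -0.100000 - 2.379000×(-0.100000 - (-2.990000))/(2.379000 - (-59.551099))
       = -0.211017
Iteration 2:
  f(-0.100000) = 2.379000
  f(-0.211017) = 1.635444
  x_3 = -0.211017 - 1.635444×(-0.211017 - (-0.100000))/(1.635444 - 2.379000)
       = -0.455198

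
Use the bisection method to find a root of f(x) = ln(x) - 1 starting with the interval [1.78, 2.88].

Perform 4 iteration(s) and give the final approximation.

f(x) = ln(x) - 1
Initial interval: [1.78, 2.88]

Iteration 1:
  c_1 = (1.780000 + 2.880000)/2 = 2.330000
  f(c_1) = f(2.330000) = -0.154132
  f(a) × f(c) ≥ 0, new interval: [2.330000, 2.880000]
Iteration 2:
  c_2 = (2.330000 + 2.880000)/2 = 2.605000
  f(c_2) = f(2.605000) = -0.042567
  f(a) × f(c) ≥ 0, new interval: [2.605000, 2.880000]
Iteration 3:
  c_3 = (2.605000 + 2.880000)/2 = 2.742500
  f(c_3) = f(2.742500) = 0.008870
  f(a) × f(c) < 0, new interval: [2.605000, 2.742500]
Iteration 4:
  c_4 = (2.605000 + 2.742500)/2 = 2.673750
  f(c_4) = f(2.673750) = -0.016518
  f(a) × f(c) ≥ 0, new interval: [2.673750, 2.742500]

After 4 iteration(s), the approximation is c_4 = 2.673750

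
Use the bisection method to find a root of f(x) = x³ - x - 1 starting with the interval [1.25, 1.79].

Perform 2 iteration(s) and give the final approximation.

f(x) = x³ - x - 1
Initial interval: [1.25, 1.79]

Iteration 1:
  c_1 = (1.250000 + 1.790000)/2 = 1.520000
  f(c_1) = f(1.520000) = 0.991808
  f(a) × f(c) < 0, new interval: [1.250000, 1.520000]
Iteration 2:
  c_2 = (1.250000 + 1.520000)/2 = 1.385000
  f(c_2) = f(1.385000) = 0.271742
  f(a) × f(c) < 0, new interval: [1.250000, 1.385000]

After 2 iteration(s), the approximation is c_2 = 1.385000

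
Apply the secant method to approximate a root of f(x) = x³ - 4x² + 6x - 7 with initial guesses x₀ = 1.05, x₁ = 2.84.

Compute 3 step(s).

f(x) = x³ - 4x² + 6x - 7
x₀ = 1.05, x₁ = 2.84

Secant formula: x_{n+1} = x_n - f(x_n)(x_n - x_{n-1})/(f(x_n) - f(x_{n-1}))

Iteration 1:
  f(1.050000) = -3.952375
  f(2.840000) = 0.683904
  x_2 = 2.840000 - 0.683904×(2.840000 - 1.050000)/(0.683904 - (-3.952375))
       = 2.575955
Iteration 2:
  f(2.840000) = 0.683904
  f(2.575955) = -0.993586
  x_3 = 2.575955 - (-0.993586)×(2.575955 - 2.840000)/(-0.993586 - 0.683904)
       = 2.732350
Iteration 3:
  f(2.575955) = -0.993586
  f(2.732350) = -0.069841
  x_4 = 2.732350 - (-0.069841)×(2.732350 - 2.575955)/(-0.069841 - (-0.993586))
       = 2.744174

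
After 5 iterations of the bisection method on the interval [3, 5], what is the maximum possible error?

Bisection error bound: |error| ≤ (b-a)/2^n
|error| ≤ (5 - 3)/2^5 = 2/2^5
|error| ≤ 0.0625000000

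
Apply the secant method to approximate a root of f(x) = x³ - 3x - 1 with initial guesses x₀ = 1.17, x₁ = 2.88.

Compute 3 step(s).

f(x) = x³ - 3x - 1
x₀ = 1.17, x₁ = 2.88

Secant formula: x_{n+1} = x_n - f(x_n)(x_n - x_{n-1})/(f(x_n) - f(x_{n-1}))

Iteration 1:
  f(1.170000) = -2.908387
  f(2.880000) = 14.247872
  x_2 = 2.880000 - 14.247872×(2.880000 - 1.170000)/(14.247872 - (-2.908387))
       = 1.459885
Iteration 2:
  f(2.880000) = 14.247872
  f(1.459885) = -2.268254
  x_3 = 1.459885 - (-2.268254)×(1.459885 - 2.880000)/(-2.268254 - 14.247872)
       = 1.654918
Iteration 3:
  f(1.459885) = -2.268254
  f(1.654918) = -1.432344
  x_4 = 1.654918 - (-1.432344)×(1.654918 - 1.459885)/(-1.432344 - (-2.268254))
       = 1.989108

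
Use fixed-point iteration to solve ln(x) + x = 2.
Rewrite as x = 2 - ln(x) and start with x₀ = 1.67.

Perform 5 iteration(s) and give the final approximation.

Equation: ln(x) + x = 2
Fixed-point form: x = 2 - ln(x)
x₀ = 1.67

x_1 = g(1.670000) = 1.487176
x_2 = g(1.487176) = 1.603121
x_3 = g(1.603121) = 1.528048
x_4 = g(1.528048) = 1.576009
x_5 = g(1.576009) = 1.545104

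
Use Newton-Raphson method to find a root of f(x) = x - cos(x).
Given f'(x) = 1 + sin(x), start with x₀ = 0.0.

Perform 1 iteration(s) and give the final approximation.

f(x) = x - cos(x)
f'(x) = 1 + sin(x)
x₀ = 0.0

Newton-Raphson formula: x_{n+1} = x_n - f(x_n)/f'(x_n)

Iteration 1:
  f(0.000000) = -1.000000
  f'(0.000000) = 1.000000
  x_1 = 0.000000 - (-1.000000)/1.000000 = 1.000000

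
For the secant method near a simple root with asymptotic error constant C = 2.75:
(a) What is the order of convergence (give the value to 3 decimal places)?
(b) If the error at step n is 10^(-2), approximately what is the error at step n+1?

(a) Secant method has superlinear convergence with order φ = (1+√5)/2 ≈ 1.618.
    This means |e_{n+1}| ≈ C|e_n|^1.618.

(b) With |e_n| = 10^(-2) and C = 2.75:
    |e_{n+1}| ≈ 2.75 × (10^(-2))^1.618 = 2.75 × 10^(-3.24)

(a) ≈ 1.618 (golden ratio); (b) |e_{n+1}| ≈ 1.597e-03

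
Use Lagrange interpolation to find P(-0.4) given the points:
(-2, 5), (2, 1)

Lagrange interpolation formula:
P(x) = Σ yᵢ × Lᵢ(x)
where Lᵢ(x) = Π_{j≠i} (x - xⱼ)/(xᵢ - xⱼ)

L_0(-0.4) = (-0.4 - 2)/(-2 - 2) = 0.600000
L_1(-0.4) = (-0.4 - (-2))/(2 - (-2)) = 0.400000

P(-0.4) = 5×L_0(-0.4) + 1×L_1(-0.4)
P(-0.4) = 3.400000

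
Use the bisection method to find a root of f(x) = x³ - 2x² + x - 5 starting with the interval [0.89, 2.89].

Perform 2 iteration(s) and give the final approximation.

f(x) = x³ - 2x² + x - 5
Initial interval: [0.89, 2.89]

Iteration 1:
  c_1 = (0.890000 + 2.890000)/2 = 1.890000
  f(c_1) = f(1.890000) = -3.502931
  f(a) × f(c) ≥ 0, new interval: [1.890000, 2.890000]
Iteration 2:
  c_2 = (1.890000 + 2.890000)/2 = 2.390000
  f(c_2) = f(2.390000) = -0.382281
  f(a) × f(c) ≥ 0, new interval: [2.390000, 2.890000]

After 2 iteration(s), the approximation is c_2 = 2.390000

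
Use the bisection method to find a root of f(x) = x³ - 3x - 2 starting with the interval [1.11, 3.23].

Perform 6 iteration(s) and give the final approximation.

f(x) = x³ - 3x - 2
Initial interval: [1.11, 3.23]

Iteration 1:
  c_1 = (1.110000 + 3.230000)/2 = 2.170000
  f(c_1) = f(2.170000) = 1.708313
  f(a) × f(c) < 0, new interval: [1.110000, 2.170000]
Iteration 2:
  c_2 = (1.110000 + 2.170000)/2 = 1.640000
  f(c_2) = f(1.640000) = -2.509056
  f(a) × f(c) ≥ 0, new interval: [1.640000, 2.170000]
Iteration 3:
  c_3 = (1.640000 + 2.170000)/2 = 1.905000
  f(c_3) = f(1.905000) = -0.801707
  f(a) × f(c) ≥ 0, new interval: [1.905000, 2.170000]
Iteration 4:
  c_4 = (1.905000 + 2.170000)/2 = 2.037500
  f(c_4) = f(2.037500) = 0.345990
  f(a) × f(c) < 0, new interval: [1.905000, 2.037500]
Iteration 5:
  c_5 = (1.905000 + 2.037500)/2 = 1.971250
  f(c_5) = f(1.971250) = -0.253814
  f(a) × f(c) ≥ 0, new interval: [1.971250, 2.037500]
Iteration 6:
  c_6 = (1.971250 + 2.037500)/2 = 2.004375
  f(c_6) = f(2.004375) = 0.039490
  f(a) × f(c) < 0, new interval: [1.971250, 2.004375]

After 6 iteration(s), the approximation is c_6 = 2.004375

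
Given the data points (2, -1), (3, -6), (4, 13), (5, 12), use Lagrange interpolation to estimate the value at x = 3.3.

Lagrange interpolation formula:
P(x) = Σ yᵢ × Lᵢ(x)
where Lᵢ(x) = Π_{j≠i} (x - xⱼ)/(xᵢ - xⱼ)

L_0(3.3) = (3.3 - 3)/(2 - 3) × (3.3 - 4)/(2 - 4) × (3.3 - 5)/(2 - 5) = -0.059500
L_1(3.3) = (3.3 - 2)/(3 - 2) × (3.3 - 4)/(3 - 4) × (3.3 - 5)/(3 - 5) = 0.773500
L_2(3.3) = (3.3 - 2)/(4 - 2) × (3.3 - 3)/(4 - 3) × (3.3 - 5)/(4 - 5) = 0.331500
L_3(3.3) = (3.3 - 2)/(5 - 2) × (3.3 - 3)/(5 - 3) × (3.3 - 4)/(5 - 4) = -0.045500

P(3.3) = (-1)×L_0(3.3) + (-6)×L_1(3.3) + 13×L_2(3.3) + 12×L_3(3.3)
P(3.3) = -0.818000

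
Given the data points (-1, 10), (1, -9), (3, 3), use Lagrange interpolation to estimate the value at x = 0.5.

Lagrange interpolation formula:
P(x) = Σ yᵢ × Lᵢ(x)
where Lᵢ(x) = Π_{j≠i} (x - xⱼ)/(xᵢ - xⱼ)

L_0(0.5) = (0.5 - 1)/(-1 - 1) × (0.5 - 3)/(-1 - 3) = 0.156250
L_1(0.5) = (0.5 - (-1))/(1 - (-1)) × (0.5 - 3)/(1 - 3) = 0.937500
L_2(0.5) = (0.5 - (-1))/(3 - (-1)) × (0.5 - 1)/(3 - 1) = -0.093750

P(0.5) = 10×L_0(0.5) + (-9)×L_1(0.5) + 3×L_2(0.5)
P(0.5) = -7.156250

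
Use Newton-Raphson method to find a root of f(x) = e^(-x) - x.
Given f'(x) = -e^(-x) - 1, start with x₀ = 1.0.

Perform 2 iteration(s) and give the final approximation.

f(x) = e^(-x) - x
f'(x) = -e^(-x) - 1
x₀ = 1.0

Newton-Raphson formula: x_{n+1} = x_n - f(x_n)/f'(x_n)

Iteration 1:
  f(1.000000) = -0.632121
  f'(1.000000) = -1.367879
  x_1 = 1.000000 - (-0.632121)/(-1.367879) = 0.537883
Iteration 2:
  f(0.537883) = 0.046100
  f'(0.537883) = -1.583983
  x_2 = 0.537883 - 0.046100/(-1.583983) = 0.566987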